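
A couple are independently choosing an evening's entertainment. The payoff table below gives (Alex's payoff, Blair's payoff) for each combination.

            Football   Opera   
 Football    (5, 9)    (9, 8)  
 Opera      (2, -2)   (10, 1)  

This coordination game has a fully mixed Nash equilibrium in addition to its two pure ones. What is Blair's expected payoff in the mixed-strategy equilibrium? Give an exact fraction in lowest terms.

25/4

Alex mixes with probability p on Football, chosen so Blair is indifferent: 9p + (-2)(1−p) = 8p + 1(1−p) gives p = 3/4.
Blair's expected payoff is 9·3/4 + (-2)·1/4 = 25/4.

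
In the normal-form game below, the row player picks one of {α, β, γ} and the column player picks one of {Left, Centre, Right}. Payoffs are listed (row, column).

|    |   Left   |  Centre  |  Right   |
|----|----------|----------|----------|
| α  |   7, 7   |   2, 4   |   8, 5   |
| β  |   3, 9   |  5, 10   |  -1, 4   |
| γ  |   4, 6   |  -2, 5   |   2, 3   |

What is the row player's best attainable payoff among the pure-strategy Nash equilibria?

7

(α, Left) is a pure NE (the row player: 7 ≥ 4; the column player: 7 ≥ 5). The row player gets 7.
(β, Centre) is a pure NE (the row player: 5 ≥ 2; the column player: 10 ≥ 9). The row player gets 5.
Every other cell has a profitable deviation for at least one player. Highest of {7, 5} is 7.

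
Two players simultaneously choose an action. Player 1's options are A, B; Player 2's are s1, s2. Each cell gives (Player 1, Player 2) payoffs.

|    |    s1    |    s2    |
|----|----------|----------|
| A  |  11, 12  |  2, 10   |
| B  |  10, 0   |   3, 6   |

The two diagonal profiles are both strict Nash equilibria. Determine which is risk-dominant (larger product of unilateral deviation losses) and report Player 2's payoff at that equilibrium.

At (A, s1): Player 1 loses 11 − 10 = 1 by deviating; Player 2 loses 12 − 10 = 2. Product = 1·2 = 2.
At (B, s2): Player 1 loses 3 − 2 = 1 by deviating; Player 2 loses 6 − 0 = 6. Product = 1·6 = 6.
6 > 2, so (B, s2) is risk-dominant. Player 2's payoff there is 6.

6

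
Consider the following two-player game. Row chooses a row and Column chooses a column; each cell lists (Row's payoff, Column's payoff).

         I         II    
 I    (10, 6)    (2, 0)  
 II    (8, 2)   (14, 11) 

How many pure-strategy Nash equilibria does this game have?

2

Both I: Row gets 10 (best alternative 8); Column gets 6 (best alternative 0). Neither deviates — NE.
Both II: Row gets 14 (best alternative 2); Column gets 11 (best alternative 2). Neither deviates — NE.
(II, I) is not a NE: Row would switch to I (10 > 8).
No other cell survives both best-response checks, so there are 2 pure NE.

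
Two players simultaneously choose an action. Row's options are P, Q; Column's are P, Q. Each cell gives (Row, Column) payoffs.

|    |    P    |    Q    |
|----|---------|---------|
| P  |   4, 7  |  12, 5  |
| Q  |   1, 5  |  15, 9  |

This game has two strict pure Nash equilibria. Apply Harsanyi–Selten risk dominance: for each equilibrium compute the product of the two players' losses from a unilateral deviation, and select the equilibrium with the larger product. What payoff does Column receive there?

9

At both P: Row loses 4 − 1 = 3 by deviating; Column loses 7 − 5 = 2. Product = 3·2 = 6.
At both Q: Row loses 15 − 12 = 3 by deviating; Column loses 9 − 5 = 4. Product = 3·4 = 12.
12 > 6, so both Q is risk-dominant. Column's payoff there is 9.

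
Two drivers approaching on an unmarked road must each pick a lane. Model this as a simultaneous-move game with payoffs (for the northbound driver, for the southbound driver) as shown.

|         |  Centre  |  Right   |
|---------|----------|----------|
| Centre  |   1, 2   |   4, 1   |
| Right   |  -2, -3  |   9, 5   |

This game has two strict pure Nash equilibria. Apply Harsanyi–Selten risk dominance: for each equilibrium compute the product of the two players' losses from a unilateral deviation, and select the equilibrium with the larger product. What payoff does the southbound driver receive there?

5

At both Centre: the northbound driver loses 1 − (-2) = 3 by deviating; the southbound driver loses 2 − 1 = 1. Product = 3·1 = 3.
At both Right: the northbound driver loses 9 − 4 = 5 by deviating; the southbound driver loses 5 − (-3) = 8. Product = 5·8 = 40.
40 > 3, so both Right is risk-dominant. The southbound driver's payoff there is 5.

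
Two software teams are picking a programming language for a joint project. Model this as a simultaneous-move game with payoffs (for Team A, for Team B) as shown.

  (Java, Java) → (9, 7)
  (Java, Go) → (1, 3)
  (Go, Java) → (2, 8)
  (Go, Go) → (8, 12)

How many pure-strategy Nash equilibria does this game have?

Both Java: Team A gets 9 (best alternative 2); Team B gets 7 (best alternative 3). Neither deviates — NE.
Both Go: Team A gets 8 (best alternative 1); Team B gets 12 (best alternative 8). Neither deviates — NE.
(Go, Java) is not a NE: Team A would switch to Java (9 > 2).
No other cell survives both best-response checks, so there are 2 pure NE.

2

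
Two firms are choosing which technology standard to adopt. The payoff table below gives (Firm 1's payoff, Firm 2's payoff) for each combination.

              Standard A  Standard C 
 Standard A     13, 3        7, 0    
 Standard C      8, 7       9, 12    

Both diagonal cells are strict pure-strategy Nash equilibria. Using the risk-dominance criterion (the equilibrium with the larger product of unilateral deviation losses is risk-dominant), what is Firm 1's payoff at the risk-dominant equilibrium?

At both Standard A: Firm 1 loses 13 − 8 = 5 by deviating; Firm 2 loses 3 − 0 = 3. Product = 5·3 = 15.
At both Standard C: Firm 1 loses 9 − 7 = 2 by deviating; Firm 2 loses 12 − 7 = 5. Product = 2·5 = 10.
15 > 10, so both Standard A is risk-dominant. Firm 1's payoff there is 13.

13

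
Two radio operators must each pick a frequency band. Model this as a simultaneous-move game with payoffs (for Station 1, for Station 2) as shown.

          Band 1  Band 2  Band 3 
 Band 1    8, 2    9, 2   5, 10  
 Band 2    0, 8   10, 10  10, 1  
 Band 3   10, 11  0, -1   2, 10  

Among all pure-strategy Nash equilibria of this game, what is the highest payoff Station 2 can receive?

11

Both Band 2 is a pure NE (Station 1: 10 ≥ 9; Station 2: 10 ≥ 8). Station 2 gets 10.
(Band 3, Band 1) is a pure NE (Station 1: 10 ≥ 8; Station 2: 11 ≥ 10). Station 2 gets 11.
Every other cell has a profitable deviation for at least one player. Highest of {10, 11} is 11.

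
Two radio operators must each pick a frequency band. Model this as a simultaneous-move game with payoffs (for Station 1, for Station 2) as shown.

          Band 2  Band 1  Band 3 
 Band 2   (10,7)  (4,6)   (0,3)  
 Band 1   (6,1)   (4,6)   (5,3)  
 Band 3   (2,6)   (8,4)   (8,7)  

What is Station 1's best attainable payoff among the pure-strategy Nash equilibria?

Both Band 2 is a pure NE (Station 1: 10 ≥ 6; Station 2: 7 ≥ 6). Station 1 gets 10.
Both Band 3 is a pure NE (Station 1: 8 ≥ 5; Station 2: 7 ≥ 6). Station 1 gets 8.
Every other cell has a profitable deviation for at least one player. Highest of {10, 8} is 10.

10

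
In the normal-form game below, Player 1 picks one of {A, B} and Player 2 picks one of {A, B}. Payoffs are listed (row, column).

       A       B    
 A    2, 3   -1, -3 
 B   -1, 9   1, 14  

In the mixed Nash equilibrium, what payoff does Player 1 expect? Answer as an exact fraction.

Player 2 mixes with probability q on A, chosen so Player 1 is indifferent: 2q + (-1)(1−q) = (-1)q + 1(1−q) gives q = 2/5.
Player 1's expected payoff (from either row, since indifferent) is 2·2/5 + (-1)·3/5 = 1/5.

1/5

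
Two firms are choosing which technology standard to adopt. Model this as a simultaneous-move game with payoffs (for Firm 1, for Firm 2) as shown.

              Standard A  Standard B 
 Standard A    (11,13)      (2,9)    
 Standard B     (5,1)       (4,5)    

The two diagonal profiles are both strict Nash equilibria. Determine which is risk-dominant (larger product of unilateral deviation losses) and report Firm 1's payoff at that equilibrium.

At both Standard A: Firm 1 loses 11 − 5 = 6 by deviating; Firm 2 loses 13 − 9 = 4. Product = 6·4 = 24.
At both Standard B: Firm 1 loses 4 − 2 = 2 by deviating; Firm 2 loses 5 − 1 = 4. Product = 2·4 = 8.
24 > 8, so both Standard A is risk-dominant. Firm 1's payoff there is 11.

11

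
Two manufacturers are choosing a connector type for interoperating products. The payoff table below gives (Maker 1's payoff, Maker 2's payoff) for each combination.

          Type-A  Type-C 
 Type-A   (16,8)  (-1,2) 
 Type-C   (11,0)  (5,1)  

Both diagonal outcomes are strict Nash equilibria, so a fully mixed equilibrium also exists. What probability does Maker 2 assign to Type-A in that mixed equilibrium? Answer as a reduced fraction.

Maker 2's mix q on Type-A must make Maker 1 indifferent between Type-A and Type-C.
Maker 1's payoff from Type-A: 16q + (-1)(1−q). From Type-C: 11q + 5(1−q).
Set equal: 5q = 6(1−q) → q = 6/11.

6/11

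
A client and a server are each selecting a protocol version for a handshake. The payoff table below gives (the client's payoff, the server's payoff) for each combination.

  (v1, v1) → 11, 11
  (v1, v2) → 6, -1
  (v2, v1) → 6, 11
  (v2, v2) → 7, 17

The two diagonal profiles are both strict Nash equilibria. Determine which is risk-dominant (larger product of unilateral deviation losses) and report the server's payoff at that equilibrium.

At both v1: the client loses 11 − 6 = 5 by deviating; the server loses 11 − (-1) = 12. Product = 5·12 = 60.
At both v2: the client loses 7 − 6 = 1 by deviating; the server loses 17 − 11 = 6. Product = 1·6 = 6.
60 > 6, so both v1 is risk-dominant. The server's payoff there is 11.

11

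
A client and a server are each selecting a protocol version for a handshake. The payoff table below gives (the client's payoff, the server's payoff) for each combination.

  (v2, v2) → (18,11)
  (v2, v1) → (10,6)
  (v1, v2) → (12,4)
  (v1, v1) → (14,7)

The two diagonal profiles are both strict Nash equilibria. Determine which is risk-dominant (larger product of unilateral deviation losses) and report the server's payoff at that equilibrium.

11

At both v2: the client loses 18 − 12 = 6 by deviating; the server loses 11 − 6 = 5. Product = 6·5 = 30.
At both v1: the client loses 14 − 10 = 4 by deviating; the server loses 7 − 4 = 3. Product = 4·3 = 12.
30 > 12, so both v2 is risk-dominant. The server's payoff there is 11.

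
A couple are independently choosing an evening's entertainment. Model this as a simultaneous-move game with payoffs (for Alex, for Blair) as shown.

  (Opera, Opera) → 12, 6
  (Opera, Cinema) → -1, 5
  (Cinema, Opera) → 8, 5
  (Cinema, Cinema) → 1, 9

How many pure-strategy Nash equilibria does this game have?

Both Opera: Alex gets 12 (best alternative 8); Blair gets 6 (best alternative 5). Neither deviates — NE.
Both Cinema: Alex gets 1 (best alternative -1); Blair gets 9 (best alternative 5). Neither deviates — NE.
(Opera, Cinema) is not a NE: Alex would switch to Cinema (1 > -1).
No other cell survives both best-response checks, so there are 2 pure NE.

2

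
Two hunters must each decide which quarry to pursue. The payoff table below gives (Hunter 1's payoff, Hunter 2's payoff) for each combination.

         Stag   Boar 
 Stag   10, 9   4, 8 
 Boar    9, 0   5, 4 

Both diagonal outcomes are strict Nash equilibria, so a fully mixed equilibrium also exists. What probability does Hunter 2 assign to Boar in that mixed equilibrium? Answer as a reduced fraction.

Hunter 2's mix q on Stag must make Hunter 1 indifferent between Stag and Boar.
Hunter 1's payoff from Stag: 10q + 4(1−q). From Boar: 9q + 5(1−q).
Set equal: 1q = 1(1−q) → q = 1/2.
Probability on Boar is 1 − 1/2 = 1/2.

1/2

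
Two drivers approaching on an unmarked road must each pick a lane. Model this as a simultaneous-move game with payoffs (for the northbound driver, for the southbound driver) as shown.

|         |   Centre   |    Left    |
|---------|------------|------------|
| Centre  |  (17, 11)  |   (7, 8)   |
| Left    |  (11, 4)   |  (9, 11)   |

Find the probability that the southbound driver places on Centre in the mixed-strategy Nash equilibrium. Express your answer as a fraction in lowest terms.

The southbound driver's mix q on Centre must make the northbound driver indifferent between Centre and Left.
The northbound driver's payoff from Centre: 17q + 7(1−q). From Left: 11q + 9(1−q).
Set equal: 6q = 2(1−q) → q = 2/8 = 1/4.

1/4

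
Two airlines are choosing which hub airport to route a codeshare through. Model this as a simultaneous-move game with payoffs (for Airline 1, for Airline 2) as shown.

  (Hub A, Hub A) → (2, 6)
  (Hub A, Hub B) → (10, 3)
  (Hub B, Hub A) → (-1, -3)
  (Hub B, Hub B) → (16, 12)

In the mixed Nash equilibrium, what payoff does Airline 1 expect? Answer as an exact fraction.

Airline 2 mixes with probability q on Hub A, chosen so Airline 1 is indifferent: 2q + 10(1−q) = (-1)q + 16(1−q) gives q = 2/3.
Airline 1's expected payoff (from either row, since indifferent) is 2·2/3 + 10·1/3 = 14/3.

14/3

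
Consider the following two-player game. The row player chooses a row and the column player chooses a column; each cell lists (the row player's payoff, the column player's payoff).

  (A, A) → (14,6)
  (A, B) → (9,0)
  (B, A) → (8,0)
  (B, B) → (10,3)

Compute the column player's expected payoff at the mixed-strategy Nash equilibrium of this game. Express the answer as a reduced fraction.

2

The row player mixes with probability p on A, chosen so the column player is indifferent: 6p + 0(1−p) = 0p + 3(1−p) gives p = 1/3.
The column player's expected payoff is 6·1/3 + 0·2/3 = 2.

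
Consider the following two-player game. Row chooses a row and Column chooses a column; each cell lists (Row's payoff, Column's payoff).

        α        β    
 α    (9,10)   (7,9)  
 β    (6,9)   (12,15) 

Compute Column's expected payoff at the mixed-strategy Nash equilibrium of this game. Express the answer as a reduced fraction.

Row mixes with probability p on α, chosen so Column is indifferent: 10p + 9(1−p) = 9p + 15(1−p) gives p = 6/7.
Column's expected payoff is 10·6/7 + 9·1/7 = 69/7.

69/7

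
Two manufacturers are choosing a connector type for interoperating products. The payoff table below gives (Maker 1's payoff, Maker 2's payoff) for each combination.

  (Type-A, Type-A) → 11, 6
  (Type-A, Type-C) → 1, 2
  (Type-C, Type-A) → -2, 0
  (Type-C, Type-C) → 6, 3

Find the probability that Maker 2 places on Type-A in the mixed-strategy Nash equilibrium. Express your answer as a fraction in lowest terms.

Maker 2's mix q on Type-A must make Maker 1 indifferent between Type-A and Type-C.
Maker 1's payoff from Type-A: 11q + 1(1−q). From Type-C: (-2)q + 6(1−q).
Set equal: 13q = 5(1−q) → q = 5/18.

5/18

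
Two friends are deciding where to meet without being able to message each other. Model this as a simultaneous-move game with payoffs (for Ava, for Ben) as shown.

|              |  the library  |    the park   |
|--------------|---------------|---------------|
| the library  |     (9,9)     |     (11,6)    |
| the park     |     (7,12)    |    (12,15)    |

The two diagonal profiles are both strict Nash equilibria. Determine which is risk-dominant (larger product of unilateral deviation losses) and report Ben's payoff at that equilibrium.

At both the library: Ava loses 9 − 7 = 2 by deviating; Ben loses 9 − 6 = 3. Product = 2·3 = 6.
At both the park: Ava loses 12 − 11 = 1 by deviating; Ben loses 15 − 12 = 3. Product = 1·3 = 3.
6 > 3, so both the library is risk-dominant. Ben's payoff there is 9.

9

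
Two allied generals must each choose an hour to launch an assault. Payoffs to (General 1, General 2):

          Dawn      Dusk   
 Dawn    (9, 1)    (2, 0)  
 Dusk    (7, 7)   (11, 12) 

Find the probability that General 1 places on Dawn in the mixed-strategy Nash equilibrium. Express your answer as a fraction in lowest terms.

5/6

General 1's mix p on Dawn must make General 2 indifferent between Dawn and Dusk.
General 2's payoff from Dawn: 1p + 7(1−p). From Dusk: 0p + 12(1−p).
Set equal: 1p = 5(1−p) → p = 5/6.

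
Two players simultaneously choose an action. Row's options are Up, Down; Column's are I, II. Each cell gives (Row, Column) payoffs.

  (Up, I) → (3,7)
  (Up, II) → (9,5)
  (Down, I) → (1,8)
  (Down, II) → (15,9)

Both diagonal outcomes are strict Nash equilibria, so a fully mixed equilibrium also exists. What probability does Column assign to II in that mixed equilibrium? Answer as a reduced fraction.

Column's mix q on I must make Row indifferent between Up and Down.
Row's payoff from Up: 3q + 9(1−q). From Down: 1q + 15(1−q).
Set equal: 2q = 6(1−q) → q = 6/8 = 3/4.
Probability on II is 1 − 3/4 = 1/4.

1/4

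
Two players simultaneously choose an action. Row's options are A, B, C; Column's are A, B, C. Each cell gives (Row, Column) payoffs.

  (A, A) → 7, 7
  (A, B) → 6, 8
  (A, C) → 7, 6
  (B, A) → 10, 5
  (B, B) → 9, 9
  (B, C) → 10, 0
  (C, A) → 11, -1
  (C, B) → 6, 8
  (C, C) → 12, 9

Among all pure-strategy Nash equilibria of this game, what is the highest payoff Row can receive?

Both B is a pure NE (Row: 9 ≥ 6; Column: 9 ≥ 5). Row gets 9.
Both C is a pure NE (Row: 12 ≥ 10; Column: 9 ≥ 8). Row gets 12.
Every other cell has a profitable deviation for at least one player. Highest of {9, 12} is 12.

12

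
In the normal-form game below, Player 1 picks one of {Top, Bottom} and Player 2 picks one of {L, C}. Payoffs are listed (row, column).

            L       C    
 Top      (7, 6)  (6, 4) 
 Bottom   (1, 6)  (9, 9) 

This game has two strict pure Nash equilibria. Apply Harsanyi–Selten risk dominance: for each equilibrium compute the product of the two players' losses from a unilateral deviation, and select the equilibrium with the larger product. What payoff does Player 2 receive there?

6

At (Top, L): Player 1 loses 7 − 1 = 6 by deviating; Player 2 loses 6 − 4 = 2. Product = 6·2 = 12.
At (Bottom, C): Player 1 loses 9 − 6 = 3 by deviating; Player 2 loses 9 − 6 = 3. Product = 3·3 = 9.
12 > 9, so (Top, L) is risk-dominant. Player 2's payoff there is 6.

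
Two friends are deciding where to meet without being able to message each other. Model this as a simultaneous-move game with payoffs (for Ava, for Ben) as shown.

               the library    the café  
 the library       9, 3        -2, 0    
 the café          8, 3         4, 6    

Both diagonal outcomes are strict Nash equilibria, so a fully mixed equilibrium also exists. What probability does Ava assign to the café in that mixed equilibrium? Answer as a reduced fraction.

1/2

Ava's mix p on the library must make Ben indifferent between the library and the café.
Ben's payoff from the library: 3p + 3(1−p). From the café: 0p + 6(1−p).
Set equal: 3p = 3(1−p) → p = 3/6 = 1/2.
Probability on the café is 1 − 1/2 = 1/2.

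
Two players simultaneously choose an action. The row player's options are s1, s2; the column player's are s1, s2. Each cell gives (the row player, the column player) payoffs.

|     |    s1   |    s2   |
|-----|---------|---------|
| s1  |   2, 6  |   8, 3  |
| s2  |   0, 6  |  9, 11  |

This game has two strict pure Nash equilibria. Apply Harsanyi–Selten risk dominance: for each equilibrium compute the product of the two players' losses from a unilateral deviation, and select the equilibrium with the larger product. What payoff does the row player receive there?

2

At both s1: the row player loses 2 − 0 = 2 by deviating; the column player loses 6 − 3 = 3. Product = 2·3 = 6.
At both s2: the row player loses 9 − 8 = 1 by deviating; the column player loses 11 − 6 = 5. Product = 1·5 = 5.
6 > 5, so both s1 is risk-dominant. The row player's payoff there is 2.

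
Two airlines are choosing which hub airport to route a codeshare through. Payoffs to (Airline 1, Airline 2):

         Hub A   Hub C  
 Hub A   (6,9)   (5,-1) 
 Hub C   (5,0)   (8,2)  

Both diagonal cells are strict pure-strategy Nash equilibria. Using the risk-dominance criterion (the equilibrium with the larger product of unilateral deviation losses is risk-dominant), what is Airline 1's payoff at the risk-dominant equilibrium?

At both Hub A: Airline 1 loses 6 − 5 = 1 by deviating; Airline 2 loses 9 − (-1) = 10. Product = 1·10 = 10.
At both Hub C: Airline 1 loses 8 − 5 = 3 by deviating; Airline 2 loses 2 − 0 = 2. Product = 3·2 = 6.
10 > 6, so both Hub A is risk-dominant. Airline 1's payoff there is 6.

6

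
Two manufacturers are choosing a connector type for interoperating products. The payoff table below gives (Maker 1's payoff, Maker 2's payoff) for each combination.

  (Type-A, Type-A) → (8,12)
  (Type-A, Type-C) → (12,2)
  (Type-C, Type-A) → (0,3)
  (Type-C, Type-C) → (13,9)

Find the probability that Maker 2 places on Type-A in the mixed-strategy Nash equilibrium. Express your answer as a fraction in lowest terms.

Maker 2's mix q on Type-A must make Maker 1 indifferent between Type-A and Type-C.
Maker 1's payoff from Type-A: 8q + 12(1−q). From Type-C: 0q + 13(1−q).
Set equal: 8q = 1(1−q) → q = 1/9.

1/9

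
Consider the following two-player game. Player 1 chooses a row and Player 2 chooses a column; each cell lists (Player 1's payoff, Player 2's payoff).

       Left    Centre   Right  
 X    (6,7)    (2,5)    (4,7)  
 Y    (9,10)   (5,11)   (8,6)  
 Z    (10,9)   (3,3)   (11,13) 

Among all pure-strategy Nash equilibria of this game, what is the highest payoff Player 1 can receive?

11

(Y, Centre) is a pure NE (Player 1: 5 ≥ 3; Player 2: 11 ≥ 10). Player 1 gets 5.
(Z, Right) is a pure NE (Player 1: 11 ≥ 8; Player 2: 13 ≥ 9). Player 1 gets 11.
Every other cell has a profitable deviation for at least one player. Highest of {5, 11} is 11.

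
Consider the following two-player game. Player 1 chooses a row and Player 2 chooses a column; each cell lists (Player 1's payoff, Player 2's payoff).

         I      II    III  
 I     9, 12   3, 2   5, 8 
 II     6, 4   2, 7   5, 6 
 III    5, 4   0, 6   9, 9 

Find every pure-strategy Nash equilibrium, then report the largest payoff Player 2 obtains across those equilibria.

Both I is a pure NE (Player 1: 9 ≥ 6; Player 2: 12 ≥ 8). Player 2 gets 12.
Both III is a pure NE (Player 1: 9 ≥ 5; Player 2: 9 ≥ 6). Player 2 gets 9.
Every other cell has a profitable deviation for at least one player. Highest of {12, 9} is 12.

12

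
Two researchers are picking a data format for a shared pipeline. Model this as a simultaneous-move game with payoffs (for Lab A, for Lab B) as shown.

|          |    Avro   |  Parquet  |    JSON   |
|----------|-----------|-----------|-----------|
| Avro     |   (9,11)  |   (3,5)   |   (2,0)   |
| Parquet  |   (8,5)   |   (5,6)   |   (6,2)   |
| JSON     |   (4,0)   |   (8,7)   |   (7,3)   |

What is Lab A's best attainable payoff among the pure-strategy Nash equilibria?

9

Both Avro is a pure NE (Lab A: 9 ≥ 8; Lab B: 11 ≥ 5). Lab A gets 9.
(JSON, Parquet) is a pure NE (Lab A: 8 ≥ 5; Lab B: 7 ≥ 3). Lab A gets 8.
Every other cell has a profitable deviation for at least one player. Highest of {9, 8} is 9.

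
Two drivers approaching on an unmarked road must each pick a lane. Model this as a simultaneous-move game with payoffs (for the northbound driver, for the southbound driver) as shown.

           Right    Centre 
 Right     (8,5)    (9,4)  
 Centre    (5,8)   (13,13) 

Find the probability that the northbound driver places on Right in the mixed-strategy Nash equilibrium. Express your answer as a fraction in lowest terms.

The northbound driver's mix p on Right must make the southbound driver indifferent between Right and Centre.
The southbound driver's payoff from Right: 5p + 8(1−p). From Centre: 4p + 13(1−p).
Set equal: 1p = 5(1−p) → p = 5/6.

5/6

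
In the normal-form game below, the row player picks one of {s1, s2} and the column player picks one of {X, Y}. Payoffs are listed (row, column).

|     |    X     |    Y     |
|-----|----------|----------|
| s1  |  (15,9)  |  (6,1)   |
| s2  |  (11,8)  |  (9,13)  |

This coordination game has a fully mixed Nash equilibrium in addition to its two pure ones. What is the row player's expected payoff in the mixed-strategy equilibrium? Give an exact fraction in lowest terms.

The column player mixes with probability q on X, chosen so the row player is indifferent: 15q + 6(1−q) = 11q + 9(1−q) gives q = 3/7.
The row player's expected payoff (from either row, since indifferent) is 15·3/7 + 6·4/7 = 69/7.

69/7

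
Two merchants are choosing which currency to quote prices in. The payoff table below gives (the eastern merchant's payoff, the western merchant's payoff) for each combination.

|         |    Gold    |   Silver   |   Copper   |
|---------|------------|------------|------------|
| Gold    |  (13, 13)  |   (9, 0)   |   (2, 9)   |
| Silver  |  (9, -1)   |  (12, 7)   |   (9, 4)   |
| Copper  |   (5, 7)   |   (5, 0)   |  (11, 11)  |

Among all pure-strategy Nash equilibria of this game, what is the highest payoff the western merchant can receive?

Both Gold is a pure NE (the eastern merchant: 13 ≥ 9; the western merchant: 13 ≥ 9). The western merchant gets 13.
Both Silver is a pure NE (the eastern merchant: 12 ≥ 9; the western merchant: 7 ≥ 4). The western merchant gets 7.
Both Copper is a pure NE (the eastern merchant: 11 ≥ 9; the western merchant: 11 ≥ 7). The western merchant gets 11.
Every other cell has a profitable deviation for at least one player. Highest of {13, 7, 11} is 13.

13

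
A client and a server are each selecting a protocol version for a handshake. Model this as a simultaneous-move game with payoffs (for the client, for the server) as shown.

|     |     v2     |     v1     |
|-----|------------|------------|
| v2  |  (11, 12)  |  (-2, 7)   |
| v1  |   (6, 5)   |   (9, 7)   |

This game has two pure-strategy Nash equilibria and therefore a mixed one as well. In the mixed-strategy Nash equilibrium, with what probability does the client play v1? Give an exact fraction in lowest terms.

The client's mix p on v2 must make the server indifferent between v2 and v1.
The server's payoff from v2: 12p + 5(1−p). From v1: 7p + 7(1−p).
Set equal: 5p = 2(1−p) → p = 2/7.
Probability on v1 is 1 − 2/7 = 5/7.

5/7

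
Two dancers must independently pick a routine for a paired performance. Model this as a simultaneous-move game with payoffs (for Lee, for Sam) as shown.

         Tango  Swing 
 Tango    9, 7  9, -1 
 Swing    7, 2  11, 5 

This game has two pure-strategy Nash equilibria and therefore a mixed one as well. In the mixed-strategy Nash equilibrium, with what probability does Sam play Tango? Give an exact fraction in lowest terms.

1/2

Sam's mix q on Tango must make Lee indifferent between Tango and Swing.
Lee's payoff from Tango: 9q + 9(1−q). From Swing: 7q + 11(1−q).
Set equal: 2q = 2(1−q) → q = 2/4 = 1/2.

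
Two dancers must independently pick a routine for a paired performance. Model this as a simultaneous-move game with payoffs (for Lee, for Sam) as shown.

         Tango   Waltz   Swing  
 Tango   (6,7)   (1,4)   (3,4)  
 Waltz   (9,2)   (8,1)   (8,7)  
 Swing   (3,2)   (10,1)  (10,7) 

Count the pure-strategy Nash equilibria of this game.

1

Both Swing: Lee gets 10 (best alternative 8); Sam gets 7 (best alternative 2). Neither deviates — NE.
Both Tango is not a NE: Lee would switch to Waltz (9 > 6).
No other cell survives both best-response checks, so there is 1 pure NE.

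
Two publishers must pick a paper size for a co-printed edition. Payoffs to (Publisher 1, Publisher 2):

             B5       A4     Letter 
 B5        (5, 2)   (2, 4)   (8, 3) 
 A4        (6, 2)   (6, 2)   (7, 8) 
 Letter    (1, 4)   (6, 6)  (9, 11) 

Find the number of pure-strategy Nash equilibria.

Both Letter: Publisher 1 gets 9 (best alternative 8); Publisher 2 gets 11 (best alternative 6). Neither deviates — NE.
Both B5 is not a NE: Publisher 1 would switch to A4 (6 > 5).
No other cell survives both best-response checks, so there is 1 pure NE.

1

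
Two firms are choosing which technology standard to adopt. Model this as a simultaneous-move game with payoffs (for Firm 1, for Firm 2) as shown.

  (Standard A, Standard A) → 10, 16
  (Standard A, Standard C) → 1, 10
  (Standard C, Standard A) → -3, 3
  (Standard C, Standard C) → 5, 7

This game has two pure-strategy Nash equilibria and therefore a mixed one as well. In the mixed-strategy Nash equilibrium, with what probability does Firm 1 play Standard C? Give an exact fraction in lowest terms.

3/5

Firm 1's mix p on Standard A must make Firm 2 indifferent between Standard A and Standard C.
Firm 2's payoff from Standard A: 16p + 3(1−p). From Standard C: 10p + 7(1−p).
Set equal: 6p = 4(1−p) → p = 4/10 = 2/5.
Probability on Standard C is 1 − 2/5 = 3/5.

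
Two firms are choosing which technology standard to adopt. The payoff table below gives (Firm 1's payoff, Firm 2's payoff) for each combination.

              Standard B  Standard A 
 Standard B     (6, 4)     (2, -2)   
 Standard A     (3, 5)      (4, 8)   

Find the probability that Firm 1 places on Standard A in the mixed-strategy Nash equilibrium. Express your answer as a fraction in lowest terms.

Firm 1's mix p on Standard B must make Firm 2 indifferent between Standard B and Standard A.
Firm 2's payoff from Standard B: 4p + 5(1−p). From Standard A: (-2)p + 8(1−p).
Set equal: 6p = 3(1−p) → p = 3/9 = 1/3.
Probability on Standard A is 1 − 1/3 = 2/3.

2/3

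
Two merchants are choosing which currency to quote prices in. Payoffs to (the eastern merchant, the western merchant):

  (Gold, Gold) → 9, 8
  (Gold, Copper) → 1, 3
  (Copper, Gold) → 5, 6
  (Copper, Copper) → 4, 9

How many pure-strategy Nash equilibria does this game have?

Both Gold: the eastern merchant gets 9 (best alternative 5); the western merchant gets 8 (best alternative 3). Neither deviates — NE.
Both Copper: the eastern merchant gets 4 (best alternative 1); the western merchant gets 9 (best alternative 6). Neither deviates — NE.
(Gold, Copper) is not a NE: the eastern merchant would switch to Copper (4 > 1).
No other cell survives both best-response checks, so there are 2 pure NE.

2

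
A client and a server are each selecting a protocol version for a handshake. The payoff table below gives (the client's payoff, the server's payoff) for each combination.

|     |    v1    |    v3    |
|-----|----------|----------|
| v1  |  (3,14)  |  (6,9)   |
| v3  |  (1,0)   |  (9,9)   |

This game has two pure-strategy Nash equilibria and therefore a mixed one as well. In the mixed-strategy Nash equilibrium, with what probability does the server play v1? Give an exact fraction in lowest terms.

3/5

The server's mix q on v1 must make the client indifferent between v1 and v3.
The client's payoff from v1: 3q + 6(1−q). From v3: 1q + 9(1−q).
Set equal: 2q = 3(1−q) → q = 3/5.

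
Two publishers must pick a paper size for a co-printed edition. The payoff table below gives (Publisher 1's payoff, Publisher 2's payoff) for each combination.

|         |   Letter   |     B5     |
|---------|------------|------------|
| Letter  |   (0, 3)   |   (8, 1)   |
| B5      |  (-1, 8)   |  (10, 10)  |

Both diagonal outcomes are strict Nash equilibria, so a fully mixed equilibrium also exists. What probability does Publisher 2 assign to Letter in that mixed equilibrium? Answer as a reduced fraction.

2/3

Publisher 2's mix q on Letter must make Publisher 1 indifferent between Letter and B5.
Publisher 1's payoff from Letter: 0q + 8(1−q). From B5: (-1)q + 10(1−q).
Set equal: 1q = 2(1−q) → q = 2/3.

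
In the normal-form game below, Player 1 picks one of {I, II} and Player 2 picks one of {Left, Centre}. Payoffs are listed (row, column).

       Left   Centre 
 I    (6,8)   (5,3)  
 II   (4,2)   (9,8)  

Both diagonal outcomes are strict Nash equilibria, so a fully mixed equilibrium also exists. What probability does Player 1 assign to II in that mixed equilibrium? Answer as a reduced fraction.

Player 1's mix p on I must make Player 2 indifferent between Left and Centre.
Player 2's payoff from Left: 8p + 2(1−p). From Centre: 3p + 8(1−p).
Set equal: 5p = 6(1−p) → p = 6/11.
Probability on II is 1 − 6/11 = 5/11.

5/11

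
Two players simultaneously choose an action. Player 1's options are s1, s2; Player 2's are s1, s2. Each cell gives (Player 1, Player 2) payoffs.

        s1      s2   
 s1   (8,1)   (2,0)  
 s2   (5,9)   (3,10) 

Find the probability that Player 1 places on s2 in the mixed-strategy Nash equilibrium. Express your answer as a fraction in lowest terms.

Player 1's mix p on s1 must make Player 2 indifferent between s1 and s2.
Player 2's payoff from s1: 1p + 9(1−p). From s2: 0p + 10(1−p).
Set equal: 1p = 1(1−p) → p = 1/2.
Probability on s2 is 1 − 1/2 = 1/2.

1/2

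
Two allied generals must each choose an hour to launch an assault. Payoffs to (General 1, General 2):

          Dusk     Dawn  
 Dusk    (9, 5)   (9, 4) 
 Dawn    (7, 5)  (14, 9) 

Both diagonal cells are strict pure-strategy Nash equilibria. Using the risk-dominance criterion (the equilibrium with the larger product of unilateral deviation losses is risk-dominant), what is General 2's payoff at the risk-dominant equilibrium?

At both Dusk: General 1 loses 9 − 7 = 2 by deviating; General 2 loses 5 − 4 = 1. Product = 2·1 = 2.
At both Dawn: General 1 loses 14 − 9 = 5 by deviating; General 2 loses 9 − 5 = 4. Product = 5·4 = 20.
20 > 2, so both Dawn is risk-dominant. General 2's payoff there is 9.

9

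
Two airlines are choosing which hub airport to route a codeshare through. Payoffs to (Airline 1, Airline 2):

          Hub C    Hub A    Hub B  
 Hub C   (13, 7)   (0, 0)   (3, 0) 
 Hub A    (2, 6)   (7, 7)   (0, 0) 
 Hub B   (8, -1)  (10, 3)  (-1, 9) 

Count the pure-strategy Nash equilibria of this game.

Both Hub C: Airline 1 gets 13 (best alternative 8); Airline 2 gets 7 (best alternative 0). Neither deviates — NE.
Both Hub B is not a NE: Airline 1 would switch to Hub C (3 > -1).
No other cell survives both best-response checks, so there is 1 pure NE.

1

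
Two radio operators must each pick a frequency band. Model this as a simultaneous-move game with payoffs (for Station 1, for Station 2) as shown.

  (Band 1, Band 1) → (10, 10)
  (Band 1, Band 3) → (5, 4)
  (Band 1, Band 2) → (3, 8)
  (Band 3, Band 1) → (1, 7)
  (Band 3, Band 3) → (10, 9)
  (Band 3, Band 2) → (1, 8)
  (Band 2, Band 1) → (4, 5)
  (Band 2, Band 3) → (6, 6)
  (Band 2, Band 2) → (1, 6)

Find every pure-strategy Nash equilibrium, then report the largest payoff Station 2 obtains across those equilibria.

10

Both Band 1 is a pure NE (Station 1: 10 ≥ 4; Station 2: 10 ≥ 8). Station 2 gets 10.
Both Band 3 is a pure NE (Station 1: 10 ≥ 6; Station 2: 9 ≥ 8). Station 2 gets 9.
Every other cell has a profitable deviation for at least one player. Highest of {10, 9} is 10.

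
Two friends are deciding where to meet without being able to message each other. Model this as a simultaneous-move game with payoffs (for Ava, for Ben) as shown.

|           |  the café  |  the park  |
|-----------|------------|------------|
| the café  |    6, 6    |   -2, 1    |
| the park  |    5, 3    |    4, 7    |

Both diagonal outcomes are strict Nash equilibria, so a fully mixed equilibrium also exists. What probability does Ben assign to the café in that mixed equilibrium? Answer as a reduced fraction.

6/7

Ben's mix q on the café must make Ava indifferent between the café and the park.
Ava's payoff from the café: 6q + (-2)(1−q). From the park: 5q + 4(1−q).
Set equal: 1q = 6(1−q) → q = 6/7.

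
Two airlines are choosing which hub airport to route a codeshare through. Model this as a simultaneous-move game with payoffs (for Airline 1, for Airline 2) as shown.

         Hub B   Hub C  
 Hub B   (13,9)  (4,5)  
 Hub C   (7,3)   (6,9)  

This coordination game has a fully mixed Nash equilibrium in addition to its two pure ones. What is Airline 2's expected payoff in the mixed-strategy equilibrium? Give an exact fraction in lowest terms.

Airline 1 mixes with probability p on Hub B, chosen so Airline 2 is indifferent: 9p + 3(1−p) = 5p + 9(1−p) gives p = 3/5.
Airline 2's expected payoff is 9·3/5 + 3·2/5 = 33/5.

33/5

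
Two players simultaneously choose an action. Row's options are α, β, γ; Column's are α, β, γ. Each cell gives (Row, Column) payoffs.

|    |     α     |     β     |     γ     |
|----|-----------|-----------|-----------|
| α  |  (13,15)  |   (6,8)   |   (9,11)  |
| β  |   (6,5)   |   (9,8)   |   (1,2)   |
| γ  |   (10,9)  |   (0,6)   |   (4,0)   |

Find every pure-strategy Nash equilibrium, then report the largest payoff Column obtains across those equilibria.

15

Both α is a pure NE (Row: 13 ≥ 10; Column: 15 ≥ 11). Column gets 15.
Both β is a pure NE (Row: 9 ≥ 6; Column: 8 ≥ 5). Column gets 8.
Every other cell has a profitable deviation for at least one player. Highest of {15, 8} is 15.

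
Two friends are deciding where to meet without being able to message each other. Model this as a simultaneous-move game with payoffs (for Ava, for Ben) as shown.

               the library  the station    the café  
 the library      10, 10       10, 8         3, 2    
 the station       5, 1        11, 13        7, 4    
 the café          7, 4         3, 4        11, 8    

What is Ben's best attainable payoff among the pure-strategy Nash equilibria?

13

Both the library is a pure NE (Ava: 10 ≥ 7; Ben: 10 ≥ 8). Ben gets 10.
Both the station is a pure NE (Ava: 11 ≥ 10; Ben: 13 ≥ 4). Ben gets 13.
Both the café is a pure NE (Ava: 11 ≥ 7; Ben: 8 ≥ 4). Ben gets 8.
Every other cell has a profitable deviation for at least one player. Highest of {10, 13, 8} is 13.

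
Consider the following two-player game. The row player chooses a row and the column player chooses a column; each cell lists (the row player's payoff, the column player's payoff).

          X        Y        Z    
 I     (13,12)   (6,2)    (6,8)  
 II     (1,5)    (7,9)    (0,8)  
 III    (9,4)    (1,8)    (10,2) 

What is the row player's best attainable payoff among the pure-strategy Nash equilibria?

13

(I, X) is a pure NE (the row player: 13 ≥ 9; the column player: 12 ≥ 8). The row player gets 13.
(II, Y) is a pure NE (the row player: 7 ≥ 6; the column player: 9 ≥ 8). The row player gets 7.
Every other cell has a profitable deviation for at least one player. Highest of {13, 7} is 13.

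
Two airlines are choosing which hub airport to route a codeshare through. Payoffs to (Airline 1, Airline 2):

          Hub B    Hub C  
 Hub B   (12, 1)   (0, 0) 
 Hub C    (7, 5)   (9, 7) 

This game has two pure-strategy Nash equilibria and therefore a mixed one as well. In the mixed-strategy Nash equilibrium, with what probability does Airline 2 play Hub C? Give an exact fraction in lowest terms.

5/14

Airline 2's mix q on Hub B must make Airline 1 indifferent between Hub B and Hub C.
Airline 1's payoff from Hub B: 12q + 0(1−q). From Hub C: 7q + 9(1−q).
Set equal: 5q = 9(1−q) → q = 9/14.
Probability on Hub C is 1 − 9/14 = 5/14.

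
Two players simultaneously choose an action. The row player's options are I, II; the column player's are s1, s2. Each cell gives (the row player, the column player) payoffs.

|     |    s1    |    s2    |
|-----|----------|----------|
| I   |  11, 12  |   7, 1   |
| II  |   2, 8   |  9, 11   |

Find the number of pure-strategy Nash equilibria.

2

(I, s1): the row player gets 11 (best alternative 2); the column player gets 12 (best alternative 1). Neither deviates — NE.
(II, s2): the row player gets 9 (best alternative 7); the column player gets 11 (best alternative 8). Neither deviates — NE.
(I, s2) is not a NE: the row player would switch to II (9 > 7).
No other cell survives both best-response checks, so there are 2 pure NE.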